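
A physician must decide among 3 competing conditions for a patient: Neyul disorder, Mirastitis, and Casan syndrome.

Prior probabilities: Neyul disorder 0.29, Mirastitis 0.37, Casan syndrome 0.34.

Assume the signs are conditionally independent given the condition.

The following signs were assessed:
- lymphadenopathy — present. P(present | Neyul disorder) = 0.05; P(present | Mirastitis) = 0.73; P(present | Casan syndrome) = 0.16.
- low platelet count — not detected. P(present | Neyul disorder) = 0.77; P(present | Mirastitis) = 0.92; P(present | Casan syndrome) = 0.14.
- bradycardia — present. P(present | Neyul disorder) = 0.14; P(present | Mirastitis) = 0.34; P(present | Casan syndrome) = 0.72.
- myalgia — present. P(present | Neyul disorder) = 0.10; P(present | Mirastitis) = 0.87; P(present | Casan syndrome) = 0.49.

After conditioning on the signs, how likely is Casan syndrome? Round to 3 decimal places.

0.719

Multiply each prior by the joint likelihood of the sign pattern (using 1 − P(present | H) for each absent sign):
  Neyul disorder: 0.29 × 0.05 × (1 − 0.77) × 0.14 × 0.10 = 4.669e-05
  Mirastitis: 0.37 × 0.73 × (1 − 0.92) × 0.34 × 0.87 = 0.0063916
  Casan syndrome: 0.34 × 0.16 × (1 − 0.14) × 0.72 × 0.49 = 0.016505
Normalizing constant Z = 4.669e-05 + 0.0063916 + 0.016505 = 0.022944.
P(Casan syndrome | evidence) = 0.016505 / 0.022944 ≈ 0.719.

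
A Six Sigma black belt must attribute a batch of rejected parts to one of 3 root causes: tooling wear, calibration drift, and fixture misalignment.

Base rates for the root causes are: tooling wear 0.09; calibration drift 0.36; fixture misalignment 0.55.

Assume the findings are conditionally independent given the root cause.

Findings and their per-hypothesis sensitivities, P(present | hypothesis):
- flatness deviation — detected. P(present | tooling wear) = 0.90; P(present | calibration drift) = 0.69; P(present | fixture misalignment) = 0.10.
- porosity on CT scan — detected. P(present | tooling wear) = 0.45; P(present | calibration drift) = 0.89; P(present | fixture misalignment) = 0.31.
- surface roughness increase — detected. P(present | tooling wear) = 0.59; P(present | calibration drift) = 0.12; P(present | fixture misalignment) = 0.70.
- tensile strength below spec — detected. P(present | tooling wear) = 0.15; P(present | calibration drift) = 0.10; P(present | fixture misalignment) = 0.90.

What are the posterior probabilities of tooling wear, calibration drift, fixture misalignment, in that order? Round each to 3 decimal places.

0.194, 0.160, 0.646

Multiply each prior by the joint likelihood of the evidence pattern:
  tooling wear: 0.09 × 0.90 × 0.45 × 0.59 × 0.15 = 0.0032258
  calibration drift: 0.36 × 0.69 × 0.89 × 0.12 × 0.10 = 0.0026529
  fixture misalignment: 0.55 × 0.10 × 0.31 × 0.70 × 0.90 = 0.010742
Marginal likelihood of the evidence = 0.01662.
P(tooling wear | evidence) = 0.0032258 / 0.01662 ≈ 0.194
P(calibration drift | evidence) = 0.0026529 / 0.01662 ≈ 0.160
P(fixture misalignment | evidence) = 0.010742 / 0.01662 ≈ 0.646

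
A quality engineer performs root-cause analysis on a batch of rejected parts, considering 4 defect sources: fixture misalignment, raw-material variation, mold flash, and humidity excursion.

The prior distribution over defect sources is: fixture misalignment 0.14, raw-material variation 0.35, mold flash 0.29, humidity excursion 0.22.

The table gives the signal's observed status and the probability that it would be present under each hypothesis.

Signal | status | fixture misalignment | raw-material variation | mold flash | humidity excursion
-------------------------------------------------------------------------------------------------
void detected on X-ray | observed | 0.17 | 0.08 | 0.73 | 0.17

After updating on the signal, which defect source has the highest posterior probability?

For each hypothesis, the unnormalized posterior weight is prior × likelihood:
  fixture misalignment: 0.14 × 0.17 = 0.0238
  raw-material variation: 0.35 × 0.08 = 0.028
  mold flash: 0.29 × 0.73 = 0.2117
  humidity excursion: 0.22 × 0.17 = 0.0374
Normalizing constant Z = 0.0238 + 0.028 + 0.2117 + 0.0374 = 0.3009.
P(fixture misalignment | evidence) ≈ 0.0238 / 0.3009 ≈ 0.079
P(raw-material variation | evidence) ≈ 0.028 / 0.3009 ≈ 0.093
P(mold flash | evidence) ≈ 0.2117 / 0.3009 ≈ 0.704
P(humidity excursion | evidence) ≈ 0.0374 / 0.3009 ≈ 0.124
The largest is 0.704, so mold flash is most probable.

mold flash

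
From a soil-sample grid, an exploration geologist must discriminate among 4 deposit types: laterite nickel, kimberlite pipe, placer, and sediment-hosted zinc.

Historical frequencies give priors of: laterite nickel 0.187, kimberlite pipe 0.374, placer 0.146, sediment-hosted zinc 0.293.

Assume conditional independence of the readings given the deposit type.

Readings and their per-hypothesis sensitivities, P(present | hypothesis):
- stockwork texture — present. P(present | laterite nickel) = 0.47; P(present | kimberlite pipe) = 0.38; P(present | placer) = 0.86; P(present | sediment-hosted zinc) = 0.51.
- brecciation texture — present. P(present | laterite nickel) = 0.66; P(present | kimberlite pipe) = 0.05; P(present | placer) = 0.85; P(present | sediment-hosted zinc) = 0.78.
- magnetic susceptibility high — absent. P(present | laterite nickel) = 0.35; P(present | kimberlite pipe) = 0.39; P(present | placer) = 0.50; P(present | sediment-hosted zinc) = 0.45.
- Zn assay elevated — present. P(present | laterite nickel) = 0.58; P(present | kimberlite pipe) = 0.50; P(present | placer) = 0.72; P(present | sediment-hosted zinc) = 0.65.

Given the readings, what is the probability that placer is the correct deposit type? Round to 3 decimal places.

For each hypothesis, the unnormalized posterior weight is prior × product of the reading likelihoods (using 1 − P(present | H) for each absent reading):
  laterite nickel: 0.187 × 0.47 × 0.66 × (1 − 0.35) × 0.58 = 0.021869
  kimberlite pipe: 0.374 × 0.38 × 0.05 × (1 − 0.39) × 0.50 = 0.0021673
  placer: 0.146 × 0.86 × 0.85 × (1 − 0.50) × 0.72 = 0.038421
  sediment-hosted zinc: 0.293 × 0.51 × 0.78 × (1 − 0.45) × 0.65 = 0.041669
Marginal likelihood of the evidence = 0.10413.
P(placer | evidence) = 0.038421 / 0.10413 ≈ 0.369.

0.369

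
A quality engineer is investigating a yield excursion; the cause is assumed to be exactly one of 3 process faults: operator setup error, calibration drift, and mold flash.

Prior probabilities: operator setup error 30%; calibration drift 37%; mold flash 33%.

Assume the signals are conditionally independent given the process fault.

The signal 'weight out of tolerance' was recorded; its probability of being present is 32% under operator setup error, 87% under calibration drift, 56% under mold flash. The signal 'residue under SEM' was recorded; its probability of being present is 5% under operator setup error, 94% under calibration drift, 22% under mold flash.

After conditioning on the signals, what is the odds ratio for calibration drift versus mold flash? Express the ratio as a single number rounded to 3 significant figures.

7.44

Unnormalized posterior weight (prior times the signal likelihoods) for each of the two hypotheses:
  calibration drift: 0.37 × 0.87 × 0.94 = 0.30259
  mold flash: 0.33 × 0.56 × 0.22 = 0.040656
Odds(calibration drift : mold flash) = 0.30259 / 0.040656 ≈ 7.44.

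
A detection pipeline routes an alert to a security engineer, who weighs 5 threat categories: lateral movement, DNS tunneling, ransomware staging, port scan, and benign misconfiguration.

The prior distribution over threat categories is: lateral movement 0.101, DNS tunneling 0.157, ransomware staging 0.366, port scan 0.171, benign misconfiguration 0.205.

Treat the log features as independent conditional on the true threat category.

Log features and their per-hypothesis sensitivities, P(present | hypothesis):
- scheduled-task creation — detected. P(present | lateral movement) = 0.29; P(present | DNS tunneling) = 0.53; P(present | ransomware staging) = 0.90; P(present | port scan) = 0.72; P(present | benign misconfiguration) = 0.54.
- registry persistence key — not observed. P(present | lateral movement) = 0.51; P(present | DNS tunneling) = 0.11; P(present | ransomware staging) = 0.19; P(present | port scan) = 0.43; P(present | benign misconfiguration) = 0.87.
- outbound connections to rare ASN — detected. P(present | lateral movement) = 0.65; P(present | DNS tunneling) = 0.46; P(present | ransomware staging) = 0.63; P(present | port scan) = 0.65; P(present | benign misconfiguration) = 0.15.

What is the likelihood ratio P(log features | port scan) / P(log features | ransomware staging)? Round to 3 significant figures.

0.581

Take the product of per-log feature likelihoods under each hypothesis (using 1 − P(present | H) for each absent log feature), then divide.
  port scan: 0.72 × (1 − 0.43) × 0.65 = 0.26676
  ransomware staging: 0.90 × (1 − 0.19) × 0.63 = 0.45927
Bayes factor = 0.26676 / 0.45927 ≈ 0.581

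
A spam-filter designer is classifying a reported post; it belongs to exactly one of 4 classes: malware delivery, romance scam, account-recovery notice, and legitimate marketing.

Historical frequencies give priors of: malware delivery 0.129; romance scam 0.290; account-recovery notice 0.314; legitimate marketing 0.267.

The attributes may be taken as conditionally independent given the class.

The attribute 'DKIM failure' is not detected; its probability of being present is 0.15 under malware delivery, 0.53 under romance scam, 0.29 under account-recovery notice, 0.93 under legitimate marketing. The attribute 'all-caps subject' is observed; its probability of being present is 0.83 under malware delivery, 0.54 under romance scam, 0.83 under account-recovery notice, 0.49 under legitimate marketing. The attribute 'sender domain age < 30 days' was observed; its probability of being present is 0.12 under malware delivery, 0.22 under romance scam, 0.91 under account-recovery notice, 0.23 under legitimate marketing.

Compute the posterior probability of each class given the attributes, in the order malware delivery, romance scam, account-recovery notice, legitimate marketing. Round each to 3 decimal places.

For each hypothesis, the unnormalized posterior weight is prior × product of the attribute likelihoods (using 1 − P(present | H) for each absent attribute):
  malware delivery: 0.129 × (1 − 0.15) × 0.83 × 0.12 = 0.010921
  romance scam: 0.290 × (1 − 0.53) × 0.54 × 0.22 = 0.016192
  account-recovery notice: 0.314 × (1 − 0.29) × 0.83 × 0.91 = 0.16839
  legitimate marketing: 0.267 × (1 − 0.93) × 0.49 × 0.23 = 0.0021064
Normalizing constant Z = 0.010921 + 0.016192 + 0.16839 + 0.0021064 = 0.19761.
P(malware delivery | evidence) = 0.010921 / 0.19761 ≈ 0.055
P(romance scam | evidence) = 0.016192 / 0.19761 ≈ 0.082
P(account-recovery notice | evidence) = 0.16839 / 0.19761 ≈ 0.852
P(legitimate marketing | evidence) = 0.0021064 / 0.19761 ≈ 0.011

0.055, 0.082, 0.852, 0.011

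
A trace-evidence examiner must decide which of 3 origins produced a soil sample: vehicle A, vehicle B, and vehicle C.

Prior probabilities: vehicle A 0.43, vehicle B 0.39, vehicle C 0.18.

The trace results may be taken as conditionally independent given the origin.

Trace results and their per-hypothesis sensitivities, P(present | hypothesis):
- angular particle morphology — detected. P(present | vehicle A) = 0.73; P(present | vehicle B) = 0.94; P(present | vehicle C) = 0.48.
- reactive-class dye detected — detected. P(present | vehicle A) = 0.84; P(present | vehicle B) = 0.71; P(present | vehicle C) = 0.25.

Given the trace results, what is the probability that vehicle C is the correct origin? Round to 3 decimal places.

0.040

For each hypothesis, the unnormalized posterior weight is prior × product of the trace result likelihoods:
  vehicle A: 0.43 × 0.73 × 0.84 = 0.26368
  vehicle B: 0.39 × 0.94 × 0.71 = 0.26029
  vehicle C: 0.18 × 0.48 × 0.25 = 0.0216
Normalizing constant Z = 0.26368 + 0.26029 + 0.0216 = 0.54556.
P(vehicle C | evidence) = 0.0216 / 0.54556 ≈ 0.040.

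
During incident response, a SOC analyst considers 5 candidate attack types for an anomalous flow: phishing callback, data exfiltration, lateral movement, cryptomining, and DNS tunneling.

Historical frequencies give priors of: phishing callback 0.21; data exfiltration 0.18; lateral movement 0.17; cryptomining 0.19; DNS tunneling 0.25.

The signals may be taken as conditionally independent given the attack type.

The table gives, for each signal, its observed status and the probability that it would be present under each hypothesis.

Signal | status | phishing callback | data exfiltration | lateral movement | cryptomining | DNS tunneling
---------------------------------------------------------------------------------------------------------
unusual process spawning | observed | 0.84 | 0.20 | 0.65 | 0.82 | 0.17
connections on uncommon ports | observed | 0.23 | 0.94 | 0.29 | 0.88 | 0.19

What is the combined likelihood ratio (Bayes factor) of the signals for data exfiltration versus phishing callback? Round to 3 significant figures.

Joint likelihood of the signal pattern under each hypothesis:
  data exfiltration: 0.20 × 0.94 = 0.188
  phishing callback: 0.84 × 0.23 = 0.1932
Bayes factor = 0.188 / 0.1932 ≈ 0.973

0.973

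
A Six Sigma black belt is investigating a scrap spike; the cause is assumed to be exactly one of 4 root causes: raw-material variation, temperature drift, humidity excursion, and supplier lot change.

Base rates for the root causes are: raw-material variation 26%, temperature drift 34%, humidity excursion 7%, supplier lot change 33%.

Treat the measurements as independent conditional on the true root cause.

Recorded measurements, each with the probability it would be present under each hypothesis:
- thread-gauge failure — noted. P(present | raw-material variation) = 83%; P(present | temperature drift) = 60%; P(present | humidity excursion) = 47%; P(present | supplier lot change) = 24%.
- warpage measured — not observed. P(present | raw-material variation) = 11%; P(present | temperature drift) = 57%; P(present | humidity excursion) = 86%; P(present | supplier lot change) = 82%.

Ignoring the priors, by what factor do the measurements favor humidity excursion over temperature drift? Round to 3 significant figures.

0.255

Take the product of per-measurement likelihoods under each hypothesis (using 1 − P(present | H) for each absent measurement), then divide.
  humidity excursion: 0.47 × (1 − 0.86) = 0.0658
  temperature drift: 0.60 × (1 − 0.57) = 0.258
Bayes factor = 0.0658 / 0.258 ≈ 0.255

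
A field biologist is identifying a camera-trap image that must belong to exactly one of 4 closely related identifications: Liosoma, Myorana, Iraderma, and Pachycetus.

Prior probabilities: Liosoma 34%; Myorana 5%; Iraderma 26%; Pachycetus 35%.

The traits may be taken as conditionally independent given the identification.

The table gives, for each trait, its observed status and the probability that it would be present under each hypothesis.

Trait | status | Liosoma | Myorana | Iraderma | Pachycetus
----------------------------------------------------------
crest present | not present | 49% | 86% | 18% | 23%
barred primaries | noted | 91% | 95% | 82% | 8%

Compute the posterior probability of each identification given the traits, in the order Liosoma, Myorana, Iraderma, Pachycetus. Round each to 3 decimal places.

Multiply each prior by the joint likelihood of the trait pattern (using 1 − P(present | H) for each absent trait):
  Liosoma: 0.34 × (1 − 0.49) × 0.91 = 0.15779
  Myorana: 0.05 × (1 − 0.86) × 0.95 = 0.00665
  Iraderma: 0.26 × (1 − 0.18) × 0.82 = 0.17482
  Pachycetus: 0.35 × (1 − 0.23) × 0.08 = 0.02156
The unnormalized weights sum to 0.36083.
P(Liosoma | evidence) = 0.15779 / 0.36083 ≈ 0.437
P(Myorana | evidence) = 0.00665 / 0.36083 ≈ 0.018
P(Iraderma | evidence) = 0.17482 / 0.36083 ≈ 0.485
P(Pachycetus | evidence) = 0.02156 / 0.36083 ≈ 0.060

0.437, 0.018, 0.485, 0.060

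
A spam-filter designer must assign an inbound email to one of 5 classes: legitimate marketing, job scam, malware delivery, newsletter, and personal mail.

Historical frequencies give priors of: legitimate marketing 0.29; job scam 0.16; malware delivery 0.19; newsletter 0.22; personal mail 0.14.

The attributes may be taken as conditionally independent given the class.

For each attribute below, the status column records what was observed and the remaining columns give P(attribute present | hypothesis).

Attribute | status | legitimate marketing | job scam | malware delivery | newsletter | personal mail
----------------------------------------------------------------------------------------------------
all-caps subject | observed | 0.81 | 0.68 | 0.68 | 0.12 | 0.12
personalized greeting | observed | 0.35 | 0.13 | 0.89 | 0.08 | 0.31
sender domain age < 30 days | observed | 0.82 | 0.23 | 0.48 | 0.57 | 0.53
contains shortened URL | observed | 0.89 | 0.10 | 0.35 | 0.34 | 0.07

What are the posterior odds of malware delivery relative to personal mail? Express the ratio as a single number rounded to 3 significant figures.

100.0

The normalizing constant cancels in an odds ratio, so compute prior × likelihood for the two hypotheses only:
  malware delivery: 0.19 × 0.68 × 0.89 × 0.48 × 0.35 = 0.019318
  personal mail: 0.14 × 0.12 × 0.31 × 0.53 × 0.07 = 0.00019322
Odds(malware delivery : personal mail) = 0.019318 / 0.00019322 ≈ 100.0.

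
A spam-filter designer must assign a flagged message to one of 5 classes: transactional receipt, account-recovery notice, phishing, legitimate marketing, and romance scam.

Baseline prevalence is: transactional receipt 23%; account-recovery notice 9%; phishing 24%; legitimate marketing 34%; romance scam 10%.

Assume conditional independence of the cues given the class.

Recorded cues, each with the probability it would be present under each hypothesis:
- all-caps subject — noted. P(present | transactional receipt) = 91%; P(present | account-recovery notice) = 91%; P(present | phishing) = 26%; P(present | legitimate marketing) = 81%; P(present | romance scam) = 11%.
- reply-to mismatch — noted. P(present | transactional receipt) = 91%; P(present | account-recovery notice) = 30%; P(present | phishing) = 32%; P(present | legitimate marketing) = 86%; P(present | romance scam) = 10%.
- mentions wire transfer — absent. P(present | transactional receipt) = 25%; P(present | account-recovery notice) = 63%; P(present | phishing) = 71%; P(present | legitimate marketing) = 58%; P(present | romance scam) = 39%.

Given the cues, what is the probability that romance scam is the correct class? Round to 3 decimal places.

0.003

By Bayes' rule with conditional independence, the unnormalized weight for each hypothesis is prior × ∏ likelihoods (using 1 − P(present | H) for each absent cue):
  transactional receipt: 0.23 × 0.91 × 0.91 × (1 − 0.25) = 0.14285
  account-recovery notice: 0.09 × 0.91 × 0.30 × (1 − 0.63) = 0.0090909
  phishing: 0.24 × 0.26 × 0.32 × (1 − 0.71) = 0.0057907
  legitimate marketing: 0.34 × 0.81 × 0.86 × (1 − 0.58) = 0.099474
  romance scam: 0.10 × 0.11 × 0.10 × (1 − 0.39) = 0.000671
The unnormalized weights sum to 0.25787.
P(romance scam | evidence) = 0.000671 / 0.25787 ≈ 0.003.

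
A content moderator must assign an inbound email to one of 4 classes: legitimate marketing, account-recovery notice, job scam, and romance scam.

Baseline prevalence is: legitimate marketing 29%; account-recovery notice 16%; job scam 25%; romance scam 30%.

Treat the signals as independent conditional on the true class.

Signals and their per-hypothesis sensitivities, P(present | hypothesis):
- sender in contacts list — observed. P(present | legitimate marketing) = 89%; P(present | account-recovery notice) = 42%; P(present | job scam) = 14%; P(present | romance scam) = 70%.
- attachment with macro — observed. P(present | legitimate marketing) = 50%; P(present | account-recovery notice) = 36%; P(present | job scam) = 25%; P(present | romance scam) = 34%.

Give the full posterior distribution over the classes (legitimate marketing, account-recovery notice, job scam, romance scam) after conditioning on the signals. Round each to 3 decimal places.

By Bayes' rule with conditional independence, the unnormalized weight for each hypothesis is prior × ∏ likelihoods:
  legitimate marketing: 0.29 × 0.89 × 0.50 = 0.12905
  account-recovery notice: 0.16 × 0.42 × 0.36 = 0.024192
  job scam: 0.25 × 0.14 × 0.25 = 0.00875
  romance scam: 0.30 × 0.70 × 0.34 = 0.0714
Normalizing constant Z = 0.12905 + 0.024192 + 0.00875 + 0.0714 = 0.23339.
P(legitimate marketing | evidence) = 0.12905 / 0.23339 ≈ 0.553
P(account-recovery notice | evidence) = 0.024192 / 0.23339 ≈ 0.104
P(job scam | evidence) = 0.00875 / 0.23339 ≈ 0.037
P(romance scam | evidence) = 0.0714 / 0.23339 ≈ 0.306

0.553, 0.104, 0.037, 0.306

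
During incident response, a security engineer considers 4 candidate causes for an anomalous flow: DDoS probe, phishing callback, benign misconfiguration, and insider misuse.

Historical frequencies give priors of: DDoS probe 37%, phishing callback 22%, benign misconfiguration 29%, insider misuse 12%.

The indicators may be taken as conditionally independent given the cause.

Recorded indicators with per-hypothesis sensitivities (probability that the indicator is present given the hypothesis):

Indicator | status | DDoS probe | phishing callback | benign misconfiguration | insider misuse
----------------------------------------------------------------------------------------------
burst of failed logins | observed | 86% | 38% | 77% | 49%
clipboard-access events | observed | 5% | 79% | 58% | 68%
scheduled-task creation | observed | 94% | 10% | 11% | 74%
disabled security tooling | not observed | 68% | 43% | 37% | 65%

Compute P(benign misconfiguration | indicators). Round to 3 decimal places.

By Bayes' rule with conditional independence, the unnormalized weight for each hypothesis is prior × ∏ likelihoods (using 1 − P(present | H) for each absent indicator):
  DDoS probe: 0.37 × 0.86 × 0.05 × 0.94 × (1 − 0.68) = 0.0047857
  phishing callback: 0.22 × 0.38 × 0.79 × 0.10 × (1 − 0.43) = 0.0037645
  benign misconfiguration: 0.29 × 0.77 × 0.58 × 0.11 × (1 − 0.37) = 0.0089753
  insider misuse: 0.12 × 0.49 × 0.68 × 0.74 × (1 − 0.65) = 0.010356
The unnormalized weights sum to 0.027881.
P(benign misconfiguration | evidence) = 0.0089753 / 0.027881 ≈ 0.322.

0.322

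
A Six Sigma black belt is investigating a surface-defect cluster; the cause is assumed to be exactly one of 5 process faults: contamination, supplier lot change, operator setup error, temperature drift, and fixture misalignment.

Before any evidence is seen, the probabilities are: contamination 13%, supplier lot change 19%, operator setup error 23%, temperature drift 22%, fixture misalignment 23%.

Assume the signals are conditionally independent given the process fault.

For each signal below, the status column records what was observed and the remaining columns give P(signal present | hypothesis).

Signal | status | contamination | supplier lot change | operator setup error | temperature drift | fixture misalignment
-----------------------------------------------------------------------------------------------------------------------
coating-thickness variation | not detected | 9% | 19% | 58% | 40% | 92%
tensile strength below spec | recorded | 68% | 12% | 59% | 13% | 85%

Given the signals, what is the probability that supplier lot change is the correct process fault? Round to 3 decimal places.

0.098

Multiply each prior by the joint likelihood of the signal pattern (using 1 − P(present | H) for each absent signal):
  contamination: 0.13 × (1 − 0.09) × 0.68 = 0.080444
  supplier lot change: 0.19 × (1 − 0.19) × 0.12 = 0.018468
  operator setup error: 0.23 × (1 − 0.58) × 0.59 = 0.056994
  temperature drift: 0.22 × (1 − 0.40) × 0.13 = 0.01716
  fixture misalignment: 0.23 × (1 − 0.92) × 0.85 = 0.01564
Normalizing constant Z = 0.080444 + 0.018468 + 0.056994 + 0.01716 + 0.01564 = 0.18871.
P(supplier lot change | evidence) = 0.018468 / 0.18871 ≈ 0.098.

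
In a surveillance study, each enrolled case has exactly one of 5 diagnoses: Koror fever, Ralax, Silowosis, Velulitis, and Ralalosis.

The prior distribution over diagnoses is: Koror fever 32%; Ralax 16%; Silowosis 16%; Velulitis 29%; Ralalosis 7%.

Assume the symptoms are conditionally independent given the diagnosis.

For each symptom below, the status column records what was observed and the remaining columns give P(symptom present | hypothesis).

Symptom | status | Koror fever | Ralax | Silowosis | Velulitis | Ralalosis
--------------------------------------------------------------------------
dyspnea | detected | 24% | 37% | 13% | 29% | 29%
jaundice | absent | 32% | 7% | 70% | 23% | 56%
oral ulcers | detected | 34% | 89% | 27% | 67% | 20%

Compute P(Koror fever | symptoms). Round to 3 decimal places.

0.156

Multiply each prior by the joint likelihood of the symptom pattern (using 1 − P(present | H) for each absent symptom):
  Koror fever: 0.32 × 0.24 × (1 − 0.32) × 0.34 = 0.017756
  Ralax: 0.16 × 0.37 × (1 − 0.07) × 0.89 = 0.049
  Silowosis: 0.16 × 0.13 × (1 − 0.70) × 0.27 = 0.0016848
  Velulitis: 0.29 × 0.29 × (1 − 0.23) × 0.67 = 0.043387
  Ralalosis: 0.07 × 0.29 × (1 − 0.56) × 0.20 = 0.0017864
The unnormalized weights sum to 0.11361.
P(Koror fever | evidence) = 0.017756 / 0.11361 ≈ 0.156.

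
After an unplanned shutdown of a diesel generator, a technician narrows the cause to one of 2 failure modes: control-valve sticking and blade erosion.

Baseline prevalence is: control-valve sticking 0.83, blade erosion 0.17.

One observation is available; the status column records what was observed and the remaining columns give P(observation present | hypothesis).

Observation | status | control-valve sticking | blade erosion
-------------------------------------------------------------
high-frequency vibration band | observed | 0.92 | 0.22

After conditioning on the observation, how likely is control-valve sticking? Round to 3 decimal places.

0.953

By Bayes' rule, the unnormalized weight for each hypothesis is prior × likelihood:
  control-valve sticking: 0.83 × 0.92 = 0.7636
  blade erosion: 0.17 × 0.22 = 0.0374
Normalizing constant Z = 0.7636 + 0.0374 = 0.801.
P(control-valve sticking | evidence) = 0.7636 / 0.801 ≈ 0.953.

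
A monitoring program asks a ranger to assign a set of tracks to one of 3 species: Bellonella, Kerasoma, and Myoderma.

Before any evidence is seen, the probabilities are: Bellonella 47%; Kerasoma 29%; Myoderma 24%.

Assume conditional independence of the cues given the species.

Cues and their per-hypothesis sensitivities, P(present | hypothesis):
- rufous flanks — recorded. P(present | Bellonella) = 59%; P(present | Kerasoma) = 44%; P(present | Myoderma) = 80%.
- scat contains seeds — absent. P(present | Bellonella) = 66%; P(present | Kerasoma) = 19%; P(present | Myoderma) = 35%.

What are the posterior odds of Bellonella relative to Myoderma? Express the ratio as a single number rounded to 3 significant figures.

Posterior odds equal prior odds times the likelihood ratio; only the two competing hypotheses matter (using 1 − P(present | H) for each absent cue).
  Bellonella: 0.47 × 0.59 × (1 − 0.66) = 0.094282
  Myoderma: 0.24 × 0.80 × (1 − 0.35) = 0.1248
Odds(Bellonella : Myoderma) = 0.094282 / 0.1248 ≈ 0.755.

0.755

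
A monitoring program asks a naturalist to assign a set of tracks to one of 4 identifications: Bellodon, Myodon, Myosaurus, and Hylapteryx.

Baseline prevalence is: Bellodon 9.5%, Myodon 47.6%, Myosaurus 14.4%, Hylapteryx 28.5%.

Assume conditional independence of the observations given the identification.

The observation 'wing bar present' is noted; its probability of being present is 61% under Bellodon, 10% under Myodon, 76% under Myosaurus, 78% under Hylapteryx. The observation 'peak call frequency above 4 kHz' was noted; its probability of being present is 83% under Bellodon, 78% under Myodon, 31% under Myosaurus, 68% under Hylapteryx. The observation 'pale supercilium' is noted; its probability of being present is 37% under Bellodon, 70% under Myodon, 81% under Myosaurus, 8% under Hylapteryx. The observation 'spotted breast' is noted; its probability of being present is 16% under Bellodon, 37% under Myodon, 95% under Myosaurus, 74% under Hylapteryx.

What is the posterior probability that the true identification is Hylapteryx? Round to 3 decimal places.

By Bayes' rule with conditional independence, the unnormalized weight for each hypothesis is prior × ∏ likelihoods:
  Bellodon: 0.095 × 0.61 × 0.83 × 0.37 × 0.16 = 0.0028474
  Myodon: 0.476 × 0.10 × 0.78 × 0.70 × 0.37 = 0.0096162
  Myosaurus: 0.144 × 0.76 × 0.31 × 0.81 × 0.95 = 0.026106
  Hylapteryx: 0.285 × 0.78 × 0.68 × 0.08 × 0.74 = 0.0089489
The unnormalized weights sum to 0.047519.
P(Hylapteryx | evidence) = 0.0089489 / 0.047519 ≈ 0.188.

0.188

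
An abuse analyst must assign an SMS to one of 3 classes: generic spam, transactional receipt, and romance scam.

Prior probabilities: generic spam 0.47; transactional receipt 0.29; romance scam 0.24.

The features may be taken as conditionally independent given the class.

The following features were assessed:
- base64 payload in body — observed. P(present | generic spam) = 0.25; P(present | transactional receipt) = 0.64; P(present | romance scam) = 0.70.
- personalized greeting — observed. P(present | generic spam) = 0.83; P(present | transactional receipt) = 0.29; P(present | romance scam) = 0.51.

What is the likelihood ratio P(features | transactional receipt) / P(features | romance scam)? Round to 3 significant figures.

Take the product of per-feature likelihoods under each hypothesis, then divide.
  transactional receipt: 0.64 × 0.29 = 0.1856
  romance scam: 0.70 × 0.51 = 0.357
Bayes factor = 0.1856 / 0.357 ≈ 0.520

0.520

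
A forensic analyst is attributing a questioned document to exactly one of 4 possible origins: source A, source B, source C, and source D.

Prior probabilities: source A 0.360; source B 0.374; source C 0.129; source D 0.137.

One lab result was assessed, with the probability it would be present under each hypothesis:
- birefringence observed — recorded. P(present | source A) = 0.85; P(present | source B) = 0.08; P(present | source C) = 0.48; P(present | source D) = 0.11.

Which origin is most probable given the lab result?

For each hypothesis, the unnormalized posterior weight is prior × likelihood:
  source A: 0.360 × 0.85 = 0.306
  source B: 0.374 × 0.08 = 0.02992
  source C: 0.129 × 0.48 = 0.06192
  source D: 0.137 × 0.11 = 0.01507
Normalizing constant Z = 0.306 + 0.02992 + 0.06192 + 0.01507 = 0.41291.
P(source A | evidence) ≈ 0.306 / 0.41291 ≈ 0.741
P(source B | evidence) ≈ 0.02992 / 0.41291 ≈ 0.072
P(source C | evidence) ≈ 0.06192 / 0.41291 ≈ 0.150
P(source D | evidence) ≈ 0.01507 / 0.41291 ≈ 0.036
The largest is 0.741, so source A is most probable.

source A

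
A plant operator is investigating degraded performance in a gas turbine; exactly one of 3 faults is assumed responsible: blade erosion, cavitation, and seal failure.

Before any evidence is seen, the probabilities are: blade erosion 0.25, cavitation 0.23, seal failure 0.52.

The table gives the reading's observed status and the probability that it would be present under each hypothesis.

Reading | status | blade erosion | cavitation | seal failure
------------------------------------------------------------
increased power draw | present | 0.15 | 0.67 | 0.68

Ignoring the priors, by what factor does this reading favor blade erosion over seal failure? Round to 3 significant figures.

0.221

The Bayes factor is the ratio of the two likelihoods.
  blade erosion: 0.15
  seal failure: 0.68
Bayes factor = 0.15 / 0.68 ≈ 0.221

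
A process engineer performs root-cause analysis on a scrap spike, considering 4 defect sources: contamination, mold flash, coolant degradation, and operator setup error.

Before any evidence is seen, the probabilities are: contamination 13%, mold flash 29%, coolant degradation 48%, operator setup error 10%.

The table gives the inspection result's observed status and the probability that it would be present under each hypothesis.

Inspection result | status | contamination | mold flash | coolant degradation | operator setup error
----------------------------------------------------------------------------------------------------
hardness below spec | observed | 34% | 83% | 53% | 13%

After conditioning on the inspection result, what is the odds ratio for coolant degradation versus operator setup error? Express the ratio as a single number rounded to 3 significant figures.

19.6

Unnormalized posterior weight (prior times the inspection result likelihood) for each of the two hypotheses:
  coolant degradation: 0.48 × 0.53 = 0.2544
  operator setup error: 0.10 × 0.13 = 0.013
Posterior odds = 0.2544 / 0.013 ≈ 19.6.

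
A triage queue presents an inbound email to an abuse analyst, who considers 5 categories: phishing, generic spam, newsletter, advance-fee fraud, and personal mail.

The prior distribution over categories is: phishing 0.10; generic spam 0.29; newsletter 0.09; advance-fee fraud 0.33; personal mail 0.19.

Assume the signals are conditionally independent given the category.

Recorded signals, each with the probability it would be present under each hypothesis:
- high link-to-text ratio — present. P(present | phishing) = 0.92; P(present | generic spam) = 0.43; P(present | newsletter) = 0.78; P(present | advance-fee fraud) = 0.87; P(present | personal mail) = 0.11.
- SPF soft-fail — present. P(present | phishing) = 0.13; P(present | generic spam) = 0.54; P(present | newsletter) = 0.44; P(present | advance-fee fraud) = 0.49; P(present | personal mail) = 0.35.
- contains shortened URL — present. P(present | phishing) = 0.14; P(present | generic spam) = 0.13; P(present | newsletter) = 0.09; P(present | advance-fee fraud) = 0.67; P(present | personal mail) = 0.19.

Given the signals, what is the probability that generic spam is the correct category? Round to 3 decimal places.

0.080

Multiply each prior by the joint likelihood of the signal pattern:
  phishing: 0.10 × 0.92 × 0.13 × 0.14 = 0.0016744
  generic spam: 0.29 × 0.43 × 0.54 × 0.13 = 0.0087539
  newsletter: 0.09 × 0.78 × 0.44 × 0.09 = 0.0027799
  advance-fee fraud: 0.33 × 0.87 × 0.49 × 0.67 = 0.094255
  personal mail: 0.19 × 0.11 × 0.35 × 0.19 = 0.0013898
The unnormalized weights sum to 0.10885.
P(generic spam | evidence) = 0.0087539 / 0.10885 ≈ 0.080.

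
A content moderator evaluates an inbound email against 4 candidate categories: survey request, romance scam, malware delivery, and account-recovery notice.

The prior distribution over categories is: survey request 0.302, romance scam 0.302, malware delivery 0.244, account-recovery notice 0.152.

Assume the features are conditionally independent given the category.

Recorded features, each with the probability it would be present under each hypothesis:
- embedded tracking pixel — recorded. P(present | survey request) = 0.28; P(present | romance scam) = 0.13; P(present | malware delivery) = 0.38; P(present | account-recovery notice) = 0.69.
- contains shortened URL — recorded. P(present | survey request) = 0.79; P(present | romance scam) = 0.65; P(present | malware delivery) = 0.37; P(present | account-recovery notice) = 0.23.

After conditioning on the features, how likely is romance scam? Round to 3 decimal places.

For each hypothesis, the unnormalized posterior weight is prior × product of the feature likelihoods:
  survey request: 0.302 × 0.28 × 0.79 = 0.066802
  romance scam: 0.302 × 0.13 × 0.65 = 0.025519
  malware delivery: 0.244 × 0.38 × 0.37 = 0.034306
  account-recovery notice: 0.152 × 0.69 × 0.23 = 0.024122
The unnormalized weights sum to 0.15075.
P(romance scam | evidence) = 0.025519 / 0.15075 ≈ 0.169.

0.169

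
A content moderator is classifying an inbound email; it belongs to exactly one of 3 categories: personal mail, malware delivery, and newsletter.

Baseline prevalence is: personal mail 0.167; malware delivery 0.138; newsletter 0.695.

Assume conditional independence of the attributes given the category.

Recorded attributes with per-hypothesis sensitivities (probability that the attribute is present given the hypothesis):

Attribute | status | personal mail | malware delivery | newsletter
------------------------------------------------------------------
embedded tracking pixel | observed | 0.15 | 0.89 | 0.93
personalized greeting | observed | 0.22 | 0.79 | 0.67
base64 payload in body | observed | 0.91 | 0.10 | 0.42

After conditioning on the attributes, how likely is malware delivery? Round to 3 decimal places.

Multiply each prior by the joint likelihood of the attribute pattern:
  personal mail: 0.167 × 0.15 × 0.22 × 0.91 = 0.005015
  malware delivery: 0.138 × 0.89 × 0.79 × 0.10 = 0.0097028
  newsletter: 0.695 × 0.93 × 0.67 × 0.42 = 0.18188
Marginal likelihood of the evidence = 0.1966.
P(malware delivery | evidence) = 0.0097028 / 0.1966 ≈ 0.049.

0.049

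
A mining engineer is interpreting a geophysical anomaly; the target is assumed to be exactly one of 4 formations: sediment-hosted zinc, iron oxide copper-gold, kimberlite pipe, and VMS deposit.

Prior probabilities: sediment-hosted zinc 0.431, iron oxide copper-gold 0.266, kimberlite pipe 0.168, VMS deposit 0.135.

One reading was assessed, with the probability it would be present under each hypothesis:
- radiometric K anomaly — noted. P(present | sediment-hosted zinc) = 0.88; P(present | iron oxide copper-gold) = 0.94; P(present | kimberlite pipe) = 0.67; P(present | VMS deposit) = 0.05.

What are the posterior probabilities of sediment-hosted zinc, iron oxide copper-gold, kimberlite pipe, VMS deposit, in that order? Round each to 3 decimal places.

Multiply each prior by the likelihood of the reading:
  sediment-hosted zinc: 0.431 × 0.88 = 0.37928
  iron oxide copper-gold: 0.266 × 0.94 = 0.25004
  kimberlite pipe: 0.168 × 0.67 = 0.11256
  VMS deposit: 0.135 × 0.05 = 0.00675
The unnormalized weights sum to 0.74863.
P(sediment-hosted zinc | evidence) = 0.37928 / 0.74863 ≈ 0.507
P(iron oxide copper-gold | evidence) = 0.25004 / 0.74863 ≈ 0.334
P(kimberlite pipe | evidence) = 0.11256 / 0.74863 ≈ 0.150
P(VMS deposit | evidence) = 0.00675 / 0.74863 ≈ 0.009

0.507, 0.334, 0.150, 0.009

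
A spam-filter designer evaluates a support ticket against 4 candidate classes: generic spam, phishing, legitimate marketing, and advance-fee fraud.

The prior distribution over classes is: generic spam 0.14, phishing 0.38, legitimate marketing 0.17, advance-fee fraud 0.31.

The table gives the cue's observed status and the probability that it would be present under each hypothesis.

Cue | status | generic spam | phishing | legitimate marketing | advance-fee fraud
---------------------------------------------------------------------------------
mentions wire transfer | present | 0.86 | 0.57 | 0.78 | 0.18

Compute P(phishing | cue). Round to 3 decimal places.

By Bayes' rule, the unnormalized weight for each hypothesis is prior × likelihood:
  generic spam: 0.14 × 0.86 = 0.1204
  phishing: 0.38 × 0.57 = 0.2166
  legitimate marketing: 0.17 × 0.78 = 0.1326
  advance-fee fraud: 0.31 × 0.18 = 0.0558
Marginal likelihood of the evidence = 0.5254.
P(phishing | evidence) = 0.2166 / 0.5254 ≈ 0.412.

0.412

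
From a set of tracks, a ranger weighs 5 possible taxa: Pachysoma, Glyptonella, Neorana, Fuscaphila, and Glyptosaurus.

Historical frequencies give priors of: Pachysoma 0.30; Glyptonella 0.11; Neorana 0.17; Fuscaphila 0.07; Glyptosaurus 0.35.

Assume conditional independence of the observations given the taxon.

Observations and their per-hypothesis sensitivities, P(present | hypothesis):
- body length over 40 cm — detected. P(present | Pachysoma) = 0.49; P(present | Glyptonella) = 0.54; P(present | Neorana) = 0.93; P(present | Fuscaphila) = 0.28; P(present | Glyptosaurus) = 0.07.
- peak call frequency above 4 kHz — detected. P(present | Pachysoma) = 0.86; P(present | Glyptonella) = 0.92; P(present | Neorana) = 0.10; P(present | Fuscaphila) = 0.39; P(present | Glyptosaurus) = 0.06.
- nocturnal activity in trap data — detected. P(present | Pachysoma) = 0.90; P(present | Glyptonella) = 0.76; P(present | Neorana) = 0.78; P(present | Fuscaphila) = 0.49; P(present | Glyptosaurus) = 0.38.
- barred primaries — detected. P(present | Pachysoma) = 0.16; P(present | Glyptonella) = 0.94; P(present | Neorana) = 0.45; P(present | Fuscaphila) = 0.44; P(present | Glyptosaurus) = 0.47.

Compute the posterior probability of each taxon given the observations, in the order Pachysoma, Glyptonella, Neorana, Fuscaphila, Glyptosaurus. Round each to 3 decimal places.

0.281, 0.603, 0.086, 0.025, 0.004

Multiply each prior by the joint likelihood of the evidence pattern:
  Pachysoma: 0.30 × 0.49 × 0.86 × 0.90 × 0.16 = 0.018204
  Glyptonella: 0.11 × 0.54 × 0.92 × 0.76 × 0.94 = 0.039041
  Neorana: 0.17 × 0.93 × 0.10 × 0.78 × 0.45 = 0.0055493
  Fuscaphila: 0.07 × 0.28 × 0.39 × 0.49 × 0.44 = 0.001648
  Glyptosaurus: 0.35 × 0.07 × 0.06 × 0.38 × 0.47 = 0.00026254
Normalizing constant Z = 0.018204 + 0.039041 + 0.0055493 + 0.001648 + 0.00026254 = 0.064705.
P(Pachysoma | evidence) = 0.018204 / 0.064705 ≈ 0.281
P(Glyptonella | evidence) = 0.039041 / 0.064705 ≈ 0.603
P(Neorana | evidence) = 0.0055493 / 0.064705 ≈ 0.086
P(Fuscaphila | evidence) = 0.001648 / 0.064705 ≈ 0.025
P(Glyptosaurus | evidence) = 0.00026254 / 0.064705 ≈ 0.004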